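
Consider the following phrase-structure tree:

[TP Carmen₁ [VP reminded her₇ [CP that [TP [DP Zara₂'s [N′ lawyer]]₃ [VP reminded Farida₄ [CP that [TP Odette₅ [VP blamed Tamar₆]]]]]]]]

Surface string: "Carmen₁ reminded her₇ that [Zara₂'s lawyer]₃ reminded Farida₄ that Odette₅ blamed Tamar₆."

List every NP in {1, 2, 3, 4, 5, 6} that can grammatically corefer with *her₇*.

none

*her* is a pronoun, so Principle B applies: it must be free in its binding domain.
Binding domain of *her₇*: the matrix TP, whose subject is Carmen₁.
*Carmen₁* c-commands the pronoun within its binding domain → coindexation would violate Principle B.
*Zara₂*: the pronoun c-commands this R-expression → coindexation would violate Principle C on *Zara₂*.
*[Zara₂'s lawyer]₃*: the pronoun c-commands this R-expression → coindexation would violate Principle C on *[Zara₂'s lawyer]₃*.
*Farida₄*: the pronoun c-commands this R-expression → coindexation would violate Principle C on *Farida₄*.
*Odette₅*: the pronoun c-commands this R-expression → coindexation would violate Principle C on *Odette₅*.
*Tamar₆*: the pronoun c-commands this R-expression → coindexation would violate Principle C on *Tamar₆*.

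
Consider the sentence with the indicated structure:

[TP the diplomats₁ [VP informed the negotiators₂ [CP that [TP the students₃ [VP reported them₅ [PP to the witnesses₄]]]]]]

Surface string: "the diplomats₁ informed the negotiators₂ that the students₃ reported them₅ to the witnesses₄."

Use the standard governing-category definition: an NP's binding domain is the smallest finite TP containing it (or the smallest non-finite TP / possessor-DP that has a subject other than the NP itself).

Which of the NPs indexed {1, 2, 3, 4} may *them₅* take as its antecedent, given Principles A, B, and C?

*them* is a pronoun, so Principle B applies: it must be free in its binding domain.
Binding domain of *them₅*: the embedded TP, whose subject is the students₃.
*the diplomats₁* c-commands the pronoun but from outside its binding domain, and is not c-commanded by it → coindexation permitted.
*the negotiators₂* c-commands the pronoun but from outside its binding domain, and is not c-commanded by it → coindexation permitted.
*the students₃* c-commands the pronoun within its binding domain → coindexation would violate Principle B.
*the witnesses₄*: the pronoun c-commands this R-expression → coindexation would violate Principle C on *the witnesses₄*.

{1, 2}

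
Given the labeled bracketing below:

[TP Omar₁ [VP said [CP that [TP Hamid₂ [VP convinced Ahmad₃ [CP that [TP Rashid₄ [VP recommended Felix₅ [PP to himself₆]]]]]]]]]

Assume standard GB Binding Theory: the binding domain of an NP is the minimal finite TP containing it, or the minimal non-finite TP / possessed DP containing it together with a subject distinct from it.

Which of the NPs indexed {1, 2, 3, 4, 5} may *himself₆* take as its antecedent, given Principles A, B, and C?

{4, 5}

*himself* is an anaphor, so Principle A applies: it must be bound in its binding domain.
Binding domain of *himself₆*: the embedded TP, whose subject is Rashid₄.
*Omar₁* c-commands the anaphor but is outside its binding domain → cannot satisfy Principle A.
*Hamid₂* c-commands the anaphor but is outside its binding domain → cannot satisfy Principle A.
*Ahmad₃* c-commands the anaphor but is outside its binding domain → cannot satisfy Principle A.
*Rashid₄* c-commands the anaphor within its binding domain → licit binder.
*Felix₅* c-commands the anaphor within its binding domain → licit binder.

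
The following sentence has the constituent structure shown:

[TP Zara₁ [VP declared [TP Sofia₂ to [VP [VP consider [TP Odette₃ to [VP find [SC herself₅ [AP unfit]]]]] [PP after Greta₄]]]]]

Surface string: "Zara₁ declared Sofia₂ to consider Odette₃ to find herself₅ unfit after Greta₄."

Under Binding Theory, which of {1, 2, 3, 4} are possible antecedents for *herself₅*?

*herself* is an anaphor, so Principle A applies: it must be bound in its binding domain.
Binding domain of *herself₅*: the embedded TP, whose subject is Odette₃.
*Zara₁* c-commands the anaphor but is outside its binding domain → cannot satisfy Principle A.
*Sofia₂* c-commands the anaphor but is outside its binding domain → cannot satisfy Principle A.
*Odette₃* c-commands the anaphor within its binding domain → licit binder.
*Greta₄* does not c-command the anaphor → cannot bind it.

{3}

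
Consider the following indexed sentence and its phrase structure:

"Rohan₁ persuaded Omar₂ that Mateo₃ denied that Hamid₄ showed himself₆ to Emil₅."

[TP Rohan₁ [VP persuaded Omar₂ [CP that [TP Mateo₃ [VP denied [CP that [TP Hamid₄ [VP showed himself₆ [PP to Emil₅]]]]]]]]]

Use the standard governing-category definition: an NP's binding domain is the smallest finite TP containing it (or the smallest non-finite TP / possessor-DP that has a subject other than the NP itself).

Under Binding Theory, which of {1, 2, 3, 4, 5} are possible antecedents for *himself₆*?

{4}

*himself* is an anaphor, so Principle A applies: it must be bound in its binding domain.
Binding domain of *himself₆*: the embedded TP, whose subject is Hamid₄.
*Rohan₁* c-commands the anaphor but is outside its binding domain → cannot satisfy Principle A.
*Omar₂* c-commands the anaphor but is outside its binding domain → cannot satisfy Principle A.
*Mateo₃* c-commands the anaphor but is outside its binding domain → cannot satisfy Principle A.
*Hamid₄* c-commands the anaphor within its binding domain → licit binder.
*Emil₅* does not c-command the anaphor → cannot bind it.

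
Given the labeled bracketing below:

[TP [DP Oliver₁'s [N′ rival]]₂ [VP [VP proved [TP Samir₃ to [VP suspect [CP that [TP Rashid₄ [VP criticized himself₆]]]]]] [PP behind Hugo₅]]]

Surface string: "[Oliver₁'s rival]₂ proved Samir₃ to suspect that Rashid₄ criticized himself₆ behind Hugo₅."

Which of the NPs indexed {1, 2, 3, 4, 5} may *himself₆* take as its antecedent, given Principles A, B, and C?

*himself* is an anaphor, so Principle A applies: it must be bound in its binding domain.
Binding domain of *himself₆*: the embedded TP, whose subject is Rashid₄.
*Oliver₁* does not c-command the anaphor → cannot bind it.
*[Oliver₁'s rival]₂* c-commands the anaphor but is outside its binding domain → cannot satisfy Principle A.
*Samir₃* c-commands the anaphor but is outside its binding domain → cannot satisfy Principle A.
*Rashid₄* c-commands the anaphor within its binding domain → licit binder.
*Hugo₅* does not c-command the anaphor → cannot bind it.

{4}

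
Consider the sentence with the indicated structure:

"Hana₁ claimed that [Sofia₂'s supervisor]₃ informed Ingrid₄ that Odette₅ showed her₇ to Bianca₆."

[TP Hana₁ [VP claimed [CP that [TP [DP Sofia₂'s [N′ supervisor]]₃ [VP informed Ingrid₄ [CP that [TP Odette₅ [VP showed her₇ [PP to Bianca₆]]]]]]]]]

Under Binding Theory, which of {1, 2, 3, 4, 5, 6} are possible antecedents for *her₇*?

*her* is a pronoun, so Principle B applies: it must be free in its binding domain.
Binding domain of *her₇*: the embedded TP, whose subject is Odette₅.
*Hana₁* c-commands the pronoun but from outside its binding domain, and is not c-commanded by it → coindexation permitted.
*Sofia₂* and the pronoun do not c-command one another → neither Principle B nor Principle C is at stake; coindexation permitted.
*[Sofia₂'s supervisor]₃* c-commands the pronoun but from outside its binding domain, and is not c-commanded by it → coindexation permitted.
*Ingrid₄* c-commands the pronoun but from outside its binding domain, and is not c-commanded by it → coindexation permitted.
*Odette₅* c-commands the pronoun within its binding domain → coindexation would violate Principle B.
*Bianca₆*: the pronoun c-commands this R-expression → coindexation would violate Principle C on *Bianca₆*.

{1, 2, 3, 4}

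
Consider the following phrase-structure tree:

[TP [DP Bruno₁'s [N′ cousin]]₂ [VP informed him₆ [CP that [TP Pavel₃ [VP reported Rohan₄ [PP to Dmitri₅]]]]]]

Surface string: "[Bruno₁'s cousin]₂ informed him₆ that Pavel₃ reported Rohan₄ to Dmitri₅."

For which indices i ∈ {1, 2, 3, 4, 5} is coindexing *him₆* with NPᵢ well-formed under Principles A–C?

{1}

*him* is a pronoun, so Principle B applies: it must be free in its binding domain.
Binding domain of *him₆*: the matrix TP, whose subject is [Bruno₁'s cousin]₂.
*Bruno₁* and the pronoun do not c-command one another → neither Principle B nor Principle C is at stake; coindexation permitted.
*[Bruno₁'s cousin]₂* c-commands the pronoun within its binding domain → coindexation would violate Principle B.
*Pavel₃*: the pronoun c-commands this R-expression → coindexation would violate Principle C on *Pavel₃*.
*Rohan₄*: the pronoun c-commands this R-expression → coindexation would violate Principle C on *Rohan₄*.
*Dmitri₅*: the pronoun c-commands this R-expression → coindexation would violate Principle C on *Dmitri₅*.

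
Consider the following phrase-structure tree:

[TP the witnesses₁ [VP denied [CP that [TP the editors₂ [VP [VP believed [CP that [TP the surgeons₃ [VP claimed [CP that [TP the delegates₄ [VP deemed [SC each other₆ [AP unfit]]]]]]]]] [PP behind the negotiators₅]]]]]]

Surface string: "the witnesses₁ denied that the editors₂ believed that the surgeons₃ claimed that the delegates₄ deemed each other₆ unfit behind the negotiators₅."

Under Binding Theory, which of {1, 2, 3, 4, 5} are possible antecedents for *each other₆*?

*each other* is an anaphor, so Principle A applies: it must be bound in its binding domain.
Binding domain of *each other₆*: the embedded TP, whose subject is the delegates₄.
*the witnesses₁* c-commands the anaphor but is outside its binding domain → cannot satisfy Principle A.
*the editors₂* c-commands the anaphor but is outside its binding domain → cannot satisfy Principle A.
*the surgeons₃* c-commands the anaphor but is outside its binding domain → cannot satisfy Principle A.
*the delegates₄* c-commands the anaphor within its binding domain → licit binder.
*the negotiators₅* does not c-command the anaphor → cannot bind it.

{4}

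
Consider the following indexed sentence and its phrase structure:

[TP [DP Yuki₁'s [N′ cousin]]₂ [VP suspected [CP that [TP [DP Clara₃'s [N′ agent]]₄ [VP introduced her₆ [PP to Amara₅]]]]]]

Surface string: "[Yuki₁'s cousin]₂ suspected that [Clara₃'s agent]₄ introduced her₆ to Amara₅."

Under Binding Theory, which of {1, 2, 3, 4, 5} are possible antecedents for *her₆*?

{1, 2, 3}

*her* is a pronoun, so Principle B applies: it must be free in its binding domain.
Binding domain of *her₆*: the embedded TP, whose subject is [Clara₃'s agent]₄.
*Yuki₁* and the pronoun do not c-command one another → neither Principle B nor Principle C is at stake; coindexation permitted.
*[Yuki₁'s cousin]₂* c-commands the pronoun but from outside its binding domain, and is not c-commanded by it → coindexation permitted.
*Clara₃* and the pronoun do not c-command one another → neither Principle B nor Principle C is at stake; coindexation permitted.
*[Clara₃'s agent]₄* c-commands the pronoun within its binding domain → coindexation would violate Principle B.
*Amara₅*: the pronoun c-commands this R-expression → coindexation would violate Principle C on *Amara₅*.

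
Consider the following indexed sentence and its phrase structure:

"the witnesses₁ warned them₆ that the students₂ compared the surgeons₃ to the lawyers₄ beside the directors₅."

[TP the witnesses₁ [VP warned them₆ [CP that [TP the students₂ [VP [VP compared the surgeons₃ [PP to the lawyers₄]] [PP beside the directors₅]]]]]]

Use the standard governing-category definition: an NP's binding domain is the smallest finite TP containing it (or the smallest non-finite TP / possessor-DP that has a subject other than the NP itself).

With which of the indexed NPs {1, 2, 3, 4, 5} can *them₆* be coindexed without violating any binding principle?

*them* is a pronoun, so Principle B applies: it must be free in its binding domain.
Binding domain of *them₆*: the matrix TP, whose subject is the witnesses₁.
*the witnesses₁* c-commands the pronoun within its binding domain → coindexation would violate Principle B.
*the students₂*: the pronoun c-commands this R-expression → coindexation would violate Principle C on *the students₂*.
*the surgeons₃*: the pronoun c-commands this R-expression → coindexation would violate Principle C on *the surgeons₃*.
*the lawyers₄*: the pronoun c-commands this R-expression → coindexation would violate Principle C on *the lawyers₄*.
*the directors₅*: the pronoun c-commands this R-expression → coindexation would violate Principle C on *the directors₅*.

none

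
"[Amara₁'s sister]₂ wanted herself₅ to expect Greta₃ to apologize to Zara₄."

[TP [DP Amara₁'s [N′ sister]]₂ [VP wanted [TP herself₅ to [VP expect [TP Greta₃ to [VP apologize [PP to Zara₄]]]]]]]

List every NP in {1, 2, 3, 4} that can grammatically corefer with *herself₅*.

*herself* is an anaphor, so Principle A applies: it must be bound in its binding domain.
Binding domain of *herself₅*: the matrix TP, whose subject is [Amara₁'s sister]₂.
*Amara₁* does not c-command the anaphor → cannot bind it.
*[Amara₁'s sister]₂* c-commands the anaphor within its binding domain → licit binder.
*Greta₃* does not c-command the anaphor → cannot bind it.
*Zara₄* does not c-command the anaphor → cannot bind it.

{2}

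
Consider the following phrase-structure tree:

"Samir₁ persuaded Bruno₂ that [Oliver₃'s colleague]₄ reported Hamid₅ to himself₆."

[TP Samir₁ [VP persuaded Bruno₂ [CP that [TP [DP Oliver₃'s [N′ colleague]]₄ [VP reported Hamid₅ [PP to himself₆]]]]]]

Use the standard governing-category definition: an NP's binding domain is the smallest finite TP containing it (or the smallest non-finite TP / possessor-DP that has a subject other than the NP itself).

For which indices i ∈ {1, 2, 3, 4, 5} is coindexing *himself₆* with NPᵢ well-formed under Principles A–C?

{4, 5}

*himself* is an anaphor, so Principle A applies: it must be bound in its binding domain.
Binding domain of *himself₆*: the embedded TP, whose subject is [Oliver₃'s colleague]₄.
*Samir₁* c-commands the anaphor but is outside its binding domain → cannot satisfy Principle A.
*Bruno₂* c-commands the anaphor but is outside its binding domain → cannot satisfy Principle A.
*Oliver₃* does not c-command the anaphor → cannot bind it.
*[Oliver₃'s colleague]₄* c-commands the anaphor within its binding domain → licit binder.
*Hamid₅* c-commands the anaphor within its binding domain → licit binder.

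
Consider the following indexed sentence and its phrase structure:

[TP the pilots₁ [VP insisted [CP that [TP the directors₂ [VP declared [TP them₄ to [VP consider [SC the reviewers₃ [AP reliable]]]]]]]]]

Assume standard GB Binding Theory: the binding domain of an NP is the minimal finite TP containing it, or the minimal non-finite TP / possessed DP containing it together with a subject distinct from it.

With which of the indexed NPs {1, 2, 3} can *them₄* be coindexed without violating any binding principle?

{1}

*them* is a pronoun, so Principle B applies: it must be free in its binding domain.
Binding domain of *them₄*: the embedded TP, whose subject is the directors₂.
*the pilots₁* c-commands the pronoun but from outside its binding domain, and is not c-commanded by it → coindexation permitted.
*the directors₂* c-commands the pronoun within its binding domain → coindexation would violate Principle B.
*the reviewers₃*: the pronoun c-commands this R-expression → coindexation would violate Principle C on *the reviewers₃*.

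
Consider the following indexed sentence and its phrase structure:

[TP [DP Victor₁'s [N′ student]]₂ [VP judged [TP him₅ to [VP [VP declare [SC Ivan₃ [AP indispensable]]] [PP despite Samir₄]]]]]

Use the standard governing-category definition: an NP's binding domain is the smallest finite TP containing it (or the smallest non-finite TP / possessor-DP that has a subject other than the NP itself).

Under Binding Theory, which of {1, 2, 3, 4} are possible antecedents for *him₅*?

*him* is a pronoun, so Principle B applies: it must be free in its binding domain.
Binding domain of *him₅*: the matrix TP, whose subject is [Victor₁'s student]₂.
*Victor₁* and the pronoun do not c-command one another → neither Principle B nor Principle C is at stake; coindexation permitted.
*[Victor₁'s student]₂* c-commands the pronoun within its binding domain → coindexation would violate Principle B.
*Ivan₃*: the pronoun c-commands this R-expression → coindexation would violate Principle C on *Ivan₃*.
*Samir₄*: the pronoun c-commands this R-expression → coindexation would violate Principle C on *Samir₄*.

{1}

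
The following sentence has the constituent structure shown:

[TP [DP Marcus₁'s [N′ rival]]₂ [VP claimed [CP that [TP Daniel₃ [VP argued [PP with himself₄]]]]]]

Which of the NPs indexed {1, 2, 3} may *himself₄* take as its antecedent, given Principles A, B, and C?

{3}

*himself* is an anaphor, so Principle A applies: it must be bound in its binding domain.
Binding domain of *himself₄*: the embedded TP, whose subject is Daniel₃.
*Marcus₁* does not c-command the anaphor → cannot bind it.
*[Marcus₁'s rival]₂* c-commands the anaphor but is outside its binding domain → cannot satisfy Principle A.
*Daniel₃* c-commands the anaphor within its binding domain → licit binder.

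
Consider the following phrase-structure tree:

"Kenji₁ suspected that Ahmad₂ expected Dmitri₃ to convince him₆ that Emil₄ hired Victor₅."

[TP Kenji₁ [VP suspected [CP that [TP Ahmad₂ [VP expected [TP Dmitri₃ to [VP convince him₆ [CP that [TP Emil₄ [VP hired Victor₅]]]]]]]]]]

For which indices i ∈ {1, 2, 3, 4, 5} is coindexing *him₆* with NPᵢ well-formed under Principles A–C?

*him* is a pronoun, so Principle B applies: it must be free in its binding domain.
Binding domain of *him₆*: the embedded TP, whose subject is Dmitri₃.
*Kenji₁* c-commands the pronoun but from outside its binding domain, and is not c-commanded by it → coindexation permitted.
*Ahmad₂* c-commands the pronoun but from outside its binding domain, and is not c-commanded by it → coindexation permitted.
*Dmitri₃* c-commands the pronoun within its binding domain → coindexation would violate Principle B.
*Emil₄*: the pronoun c-commands this R-expression → coindexation would violate Principle C on *Emil₄*.
*Victor₅*: the pronoun c-commands this R-expression → coindexation would violate Principle C on *Victor₅*.

{1, 2}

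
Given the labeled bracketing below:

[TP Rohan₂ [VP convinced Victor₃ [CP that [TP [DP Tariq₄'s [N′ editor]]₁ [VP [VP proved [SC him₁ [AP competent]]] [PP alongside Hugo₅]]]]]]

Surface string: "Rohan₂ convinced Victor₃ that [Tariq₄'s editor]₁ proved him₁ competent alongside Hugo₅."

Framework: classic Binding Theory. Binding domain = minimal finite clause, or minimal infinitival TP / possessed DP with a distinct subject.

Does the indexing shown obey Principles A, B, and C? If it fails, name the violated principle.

The two coindexed NPs are *[Tariq₄'s editor]₁* and *him₁*.
*him₁* is a pronoun. Its binding domain is the embedded TP, whose subject is [Tariq₄'s editor]₁.
*[Tariq₄'s editor]₁* c-commands it within that domain and carries the same index.
The pronoun is locally bound → Principle B violation.

Principle B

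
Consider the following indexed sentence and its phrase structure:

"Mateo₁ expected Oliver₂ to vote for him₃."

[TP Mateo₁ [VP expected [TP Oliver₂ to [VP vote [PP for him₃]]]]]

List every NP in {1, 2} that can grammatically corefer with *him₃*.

*him* is a pronoun, so Principle B applies: it must be free in its binding domain.
Binding domain of *him₃*: the embedded TP, whose subject is Oliver₂.
*Mateo₁* c-commands the pronoun but from outside its binding domain, and is not c-commanded by it → coindexation permitted.
*Oliver₂* c-commands the pronoun within its binding domain → coindexation would violate Principle B.

{1}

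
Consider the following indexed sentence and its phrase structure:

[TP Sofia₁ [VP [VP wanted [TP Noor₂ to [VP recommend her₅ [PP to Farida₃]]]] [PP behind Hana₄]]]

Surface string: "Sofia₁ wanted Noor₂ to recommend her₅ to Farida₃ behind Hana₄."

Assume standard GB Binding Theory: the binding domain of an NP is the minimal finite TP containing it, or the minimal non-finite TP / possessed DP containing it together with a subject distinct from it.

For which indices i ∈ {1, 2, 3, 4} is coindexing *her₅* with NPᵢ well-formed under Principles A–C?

*her* is a pronoun, so Principle B applies: it must be free in its binding domain.
Binding domain of *her₅*: the embedded TP, whose subject is Noor₂.
*Sofia₁* c-commands the pronoun but from outside its binding domain, and is not c-commanded by it → coindexation permitted.
*Noor₂* c-commands the pronoun within its binding domain → coindexation would violate Principle B.
*Farida₃*: the pronoun c-commands this R-expression → coindexation would violate Principle C on *Farida₃*.
*Hana₄* and the pronoun do not c-command one another → neither Principle B nor Principle C is at stake; coindexation permitted.

{1, 4}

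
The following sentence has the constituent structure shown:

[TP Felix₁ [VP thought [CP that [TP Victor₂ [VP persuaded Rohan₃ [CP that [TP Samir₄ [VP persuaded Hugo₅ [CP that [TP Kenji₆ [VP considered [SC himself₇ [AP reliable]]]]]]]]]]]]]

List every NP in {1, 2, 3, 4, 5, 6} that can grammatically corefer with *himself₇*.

*himself* is an anaphor, so Principle A applies: it must be bound in its binding domain.
Binding domain of *himself₇*: the embedded TP, whose subject is Kenji₆.
*Felix₁* c-commands the anaphor but is outside its binding domain → cannot satisfy Principle A.
*Victor₂* c-commands the anaphor but is outside its binding domain → cannot satisfy Principle A.
*Rohan₃* c-commands the anaphor but is outside its binding domain → cannot satisfy Principle A.
*Samir₄* c-commands the anaphor but is outside its binding domain → cannot satisfy Principle A.
*Hugo₅* c-commands the anaphor but is outside its binding domain → cannot satisfy Principle A.
*Kenji₆* c-commands the anaphor within its binding domain → licit binder.

{6}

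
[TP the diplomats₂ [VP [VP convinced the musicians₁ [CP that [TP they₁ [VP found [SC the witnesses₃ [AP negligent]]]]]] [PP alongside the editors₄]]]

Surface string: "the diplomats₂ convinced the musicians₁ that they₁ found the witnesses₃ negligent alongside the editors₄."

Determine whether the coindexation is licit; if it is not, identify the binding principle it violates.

grammatical

The two coindexed NPs are *the musicians₁* and *they₁*.
*they₁* is a pronoun; nothing c-commands it within its binding domain (the embedded TP.), so Principle B holds trivially.
*the musicians₁* is an R-expression; *they₁* does not c-command it, and no other NP shares its index, so Principle C is satisfied.
All principles are respected.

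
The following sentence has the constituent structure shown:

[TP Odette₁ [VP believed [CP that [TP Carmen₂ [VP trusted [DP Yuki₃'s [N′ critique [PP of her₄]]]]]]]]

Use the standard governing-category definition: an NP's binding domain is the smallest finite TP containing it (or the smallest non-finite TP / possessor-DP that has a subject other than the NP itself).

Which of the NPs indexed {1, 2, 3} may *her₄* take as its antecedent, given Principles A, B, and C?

*her* is a pronoun, so Principle B applies: it must be free in its binding domain.
Binding domain of *her₄*: the possessed DP, whose subject is Yuki₃.
*Odette₁* c-commands the pronoun but from outside its binding domain, and is not c-commanded by it → coindexation permitted.
*Carmen₂* c-commands the pronoun but from outside its binding domain, and is not c-commanded by it → coindexation permitted.
*Yuki₃* c-commands the pronoun within its binding domain → coindexation would violate Principle B.

{1, 2}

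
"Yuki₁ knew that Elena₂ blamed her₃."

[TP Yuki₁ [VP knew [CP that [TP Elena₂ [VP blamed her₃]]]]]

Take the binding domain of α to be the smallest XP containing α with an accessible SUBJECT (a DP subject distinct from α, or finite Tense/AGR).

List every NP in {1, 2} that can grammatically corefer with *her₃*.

*her* is a pronoun, so Principle B applies: it must be free in its binding domain.
Binding domain of *her₃*: the embedded TP, whose subject is Elena₂.
*Yuki₁* c-commands the pronoun but from outside its binding domain, and is not c-commanded by it → coindexation permitted.
*Elena₂* c-commands the pronoun within its binding domain → coindexation would violate Principle B.

{1}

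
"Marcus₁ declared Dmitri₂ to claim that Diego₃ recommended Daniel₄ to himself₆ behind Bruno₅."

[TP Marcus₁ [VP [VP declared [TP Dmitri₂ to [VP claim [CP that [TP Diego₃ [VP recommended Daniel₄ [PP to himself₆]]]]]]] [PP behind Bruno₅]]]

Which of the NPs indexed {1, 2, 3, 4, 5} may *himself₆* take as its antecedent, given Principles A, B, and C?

{3, 4}

*himself* is an anaphor, so Principle A applies: it must be bound in its binding domain.
Binding domain of *himself₆*: the embedded TP, whose subject is Diego₃.
*Marcus₁* c-commands the anaphor but is outside its binding domain → cannot satisfy Principle A.
*Dmitri₂* c-commands the anaphor but is outside its binding domain → cannot satisfy Principle A.
*Diego₃* c-commands the anaphor within its binding domain → licit binder.
*Daniel₄* c-commands the anaphor within its binding domain → licit binder.
*Bruno₅* does not c-command the anaphor → cannot bind it.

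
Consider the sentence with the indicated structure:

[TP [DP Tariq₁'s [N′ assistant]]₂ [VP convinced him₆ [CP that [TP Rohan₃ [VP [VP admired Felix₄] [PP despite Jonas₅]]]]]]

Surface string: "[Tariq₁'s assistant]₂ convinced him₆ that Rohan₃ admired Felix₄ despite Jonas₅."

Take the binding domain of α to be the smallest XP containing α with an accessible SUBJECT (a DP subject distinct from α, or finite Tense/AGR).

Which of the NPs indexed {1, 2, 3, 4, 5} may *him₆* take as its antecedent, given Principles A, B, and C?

{1}

*him* is a pronoun, so Principle B applies: it must be free in its binding domain.
Binding domain of *him₆*: the matrix TP, whose subject is [Tariq₁'s assistant]₂.
*Tariq₁* and the pronoun do not c-command one another → neither Principle B nor Principle C is at stake; coindexation permitted.
*[Tariq₁'s assistant]₂* c-commands the pronoun within its binding domain → coindexation would violate Principle B.
*Rohan₃*: the pronoun c-commands this R-expression → coindexation would violate Principle C on *Rohan₃*.
*Felix₄*: the pronoun c-commands this R-expression → coindexation would violate Principle C on *Felix₄*.
*Jonas₅*: the pronoun c-commands this R-expression → coindexation would violate Principle C on *Jonas₅*.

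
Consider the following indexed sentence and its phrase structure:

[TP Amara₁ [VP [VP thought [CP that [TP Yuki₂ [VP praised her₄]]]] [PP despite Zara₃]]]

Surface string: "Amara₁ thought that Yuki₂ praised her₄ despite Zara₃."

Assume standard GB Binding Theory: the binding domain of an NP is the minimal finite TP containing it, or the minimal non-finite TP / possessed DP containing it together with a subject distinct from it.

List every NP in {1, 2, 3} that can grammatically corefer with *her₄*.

*her* is a pronoun, so Principle B applies: it must be free in its binding domain.
Binding domain of *her₄*: the embedded TP, whose subject is Yuki₂.
*Amara₁* c-commands the pronoun but from outside its binding domain, and is not c-commanded by it → coindexation permitted.
*Yuki₂* c-commands the pronoun within its binding domain → coindexation would violate Principle B.
*Zara₃* and the pronoun do not c-command one another → neither Principle B nor Principle C is at stake; coindexation permitted.

{1, 3}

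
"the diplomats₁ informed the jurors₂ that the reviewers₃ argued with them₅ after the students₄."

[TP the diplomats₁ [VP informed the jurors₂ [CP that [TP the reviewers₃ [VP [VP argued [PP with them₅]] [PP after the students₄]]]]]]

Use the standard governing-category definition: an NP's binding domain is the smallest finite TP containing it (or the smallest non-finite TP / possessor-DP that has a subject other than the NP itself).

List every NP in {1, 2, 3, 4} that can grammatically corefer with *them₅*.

*them* is a pronoun, so Principle B applies: it must be free in its binding domain.
Binding domain of *them₅*: the embedded TP, whose subject is the reviewers₃.
*the diplomats₁* c-commands the pronoun but from outside its binding domain, and is not c-commanded by it → coindexation permitted.
*the jurors₂* c-commands the pronoun but from outside its binding domain, and is not c-commanded by it → coindexation permitted.
*the reviewers₃* c-commands the pronoun within its binding domain → coindexation would violate Principle B.
*the students₄* and the pronoun do not c-command one another → neither Principle B nor Principle C is at stake; coindexation permitted.

{1, 2, 4}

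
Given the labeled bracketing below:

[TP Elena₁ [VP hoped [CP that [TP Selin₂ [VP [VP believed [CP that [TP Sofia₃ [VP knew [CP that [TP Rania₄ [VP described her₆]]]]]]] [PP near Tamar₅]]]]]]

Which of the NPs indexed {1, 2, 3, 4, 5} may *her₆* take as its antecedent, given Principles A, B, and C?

{1, 2, 3, 5}

*her* is a pronoun, so Principle B applies: it must be free in its binding domain.
Binding domain of *her₆*: the embedded TP, whose subject is Rania₄.
*Elena₁* c-commands the pronoun but from outside its binding domain, and is not c-commanded by it → coindexation permitted.
*Selin₂* c-commands the pronoun but from outside its binding domain, and is not c-commanded by it → coindexation permitted.
*Sofia₃* c-commands the pronoun but from outside its binding domain, and is not c-commanded by it → coindexation permitted.
*Rania₄* c-commands the pronoun within its binding domain → coindexation would violate Principle B.
*Tamar₅* and the pronoun do not c-command one another → neither Principle B nor Principle C is at stake; coindexation permitted.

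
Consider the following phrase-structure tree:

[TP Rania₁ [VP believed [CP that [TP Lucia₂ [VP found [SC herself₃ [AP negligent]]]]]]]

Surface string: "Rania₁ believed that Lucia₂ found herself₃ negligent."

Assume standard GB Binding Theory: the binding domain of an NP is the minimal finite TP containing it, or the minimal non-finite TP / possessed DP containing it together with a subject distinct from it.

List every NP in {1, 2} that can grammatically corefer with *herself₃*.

*herself* is an anaphor, so Principle A applies: it must be bound in its binding domain.
Binding domain of *herself₃*: the embedded TP, whose subject is Lucia₂.
*Rania₁* c-commands the anaphor but is outside its binding domain → cannot satisfy Principle A.
*Lucia₂* c-commands the anaphor within its binding domain → licit binder.

{2}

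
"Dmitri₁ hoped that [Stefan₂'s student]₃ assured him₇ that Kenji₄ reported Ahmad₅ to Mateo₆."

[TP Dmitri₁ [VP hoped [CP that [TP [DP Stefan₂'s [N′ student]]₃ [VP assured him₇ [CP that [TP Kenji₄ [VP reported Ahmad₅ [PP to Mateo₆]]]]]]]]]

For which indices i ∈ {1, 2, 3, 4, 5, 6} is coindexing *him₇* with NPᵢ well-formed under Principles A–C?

{1, 2}

*him* is a pronoun, so Principle B applies: it must be free in its binding domain.
Binding domain of *him₇*: the embedded TP, whose subject is [Stefan₂'s student]₃.
*Dmitri₁* c-commands the pronoun but from outside its binding domain, and is not c-commanded by it → coindexation permitted.
*Stefan₂* and the pronoun do not c-command one another → neither Principle B nor Principle C is at stake; coindexation permitted.
*[Stefan₂'s student]₃* c-commands the pronoun within its binding domain → coindexation would violate Principle B.
*Kenji₄*: the pronoun c-commands this R-expression → coindexation would violate Principle C on *Kenji₄*.
*Ahmad₅*: the pronoun c-commands this R-expression → coindexation would violate Principle C on *Ahmad₅*.
*Mateo₆*: the pronoun c-commands this R-expression → coindexation would violate Principle C on *Mateo₆*.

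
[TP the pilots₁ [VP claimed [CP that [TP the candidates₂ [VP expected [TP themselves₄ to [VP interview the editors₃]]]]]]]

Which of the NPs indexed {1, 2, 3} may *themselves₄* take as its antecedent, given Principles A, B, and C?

*themselves* is an anaphor, so Principle A applies: it must be bound in its binding domain.
Binding domain of *themselves₄*: the embedded TP, whose subject is the candidates₂.
*the pilots₁* c-commands the anaphor but is outside its binding domain → cannot satisfy Principle A.
*the candidates₂* c-commands the anaphor within its binding domain → licit binder.
*the editors₃* does not c-command the anaphor → cannot bind it.

{2}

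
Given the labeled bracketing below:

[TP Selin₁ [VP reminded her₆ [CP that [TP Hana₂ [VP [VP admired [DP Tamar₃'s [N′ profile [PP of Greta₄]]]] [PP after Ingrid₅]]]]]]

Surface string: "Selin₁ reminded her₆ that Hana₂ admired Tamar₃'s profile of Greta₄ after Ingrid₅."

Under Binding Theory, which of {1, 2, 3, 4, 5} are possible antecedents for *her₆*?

none

*her* is a pronoun, so Principle B applies: it must be free in its binding domain.
Binding domain of *her₆*: the matrix TP, whose subject is Selin₁.
*Selin₁* c-commands the pronoun within its binding domain → coindexation would violate Principle B.
*Hana₂*: the pronoun c-commands this R-expression → coindexation would violate Principle C on *Hana₂*.
*Tamar₃*: the pronoun c-commands this R-expression → coindexation would violate Principle C on *Tamar₃*.
*Greta₄*: the pronoun c-commands this R-expression → coindexation would violate Principle C on *Greta₄*.
*Ingrid₅*: the pronoun c-commands this R-expression → coindexation would violate Principle C on *Ingrid₅*.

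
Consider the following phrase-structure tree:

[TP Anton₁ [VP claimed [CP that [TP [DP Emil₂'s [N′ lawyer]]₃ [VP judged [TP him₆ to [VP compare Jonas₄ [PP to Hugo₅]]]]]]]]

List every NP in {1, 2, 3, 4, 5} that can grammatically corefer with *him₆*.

*him* is a pronoun, so Principle B applies: it must be free in its binding domain.
Binding domain of *him₆*: the embedded TP, whose subject is [Emil₂'s lawyer]₃.
*Anton₁* c-commands the pronoun but from outside its binding domain, and is not c-commanded by it → coindexation permitted.
*Emil₂* and the pronoun do not c-command one another → neither Principle B nor Principle C is at stake; coindexation permitted.
*[Emil₂'s lawyer]₃* c-commands the pronoun within its binding domain → coindexation would violate Principle B.
*Jonas₄*: the pronoun c-commands this R-expression → coindexation would violate Principle C on *Jonas₄*.
*Hugo₅*: the pronoun c-commands this R-expression → coindexation would violate Principle C on *Hugo₅*.

{1, 2}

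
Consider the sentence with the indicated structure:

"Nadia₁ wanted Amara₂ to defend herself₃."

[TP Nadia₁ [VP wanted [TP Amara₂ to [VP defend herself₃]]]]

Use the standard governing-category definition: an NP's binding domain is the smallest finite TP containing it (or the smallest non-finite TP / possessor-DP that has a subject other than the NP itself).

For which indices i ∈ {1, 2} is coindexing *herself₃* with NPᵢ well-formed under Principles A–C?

*herself* is an anaphor, so Principle A applies: it must be bound in its binding domain.
Binding domain of *herself₃*: the embedded TP, whose subject is Amara₂.
*Nadia₁* c-commands the anaphor but is outside its binding domain → cannot satisfy Principle A.
*Amara₂* c-commands the anaphor within its binding domain → licit binder.

{2}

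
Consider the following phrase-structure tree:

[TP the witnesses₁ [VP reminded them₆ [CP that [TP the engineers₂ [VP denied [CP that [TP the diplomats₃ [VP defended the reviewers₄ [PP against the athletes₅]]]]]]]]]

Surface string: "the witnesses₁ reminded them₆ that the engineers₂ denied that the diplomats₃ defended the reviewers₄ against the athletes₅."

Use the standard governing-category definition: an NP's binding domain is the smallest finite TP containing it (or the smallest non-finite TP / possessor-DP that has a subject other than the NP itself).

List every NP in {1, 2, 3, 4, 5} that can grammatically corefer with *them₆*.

none

*them* is a pronoun, so Principle B applies: it must be free in its binding domain.
Binding domain of *them₆*: the matrix TP, whose subject is the witnesses₁.
*the witnesses₁* c-commands the pronoun within its binding domain → coindexation would violate Principle B.
*the engineers₂*: the pronoun c-commands this R-expression → coindexation would violate Principle C on *the engineers₂*.
*the diplomats₃*: the pronoun c-commands this R-expression → coindexation would violate Principle C on *the diplomats₃*.
*the reviewers₄*: the pronoun c-commands this R-expression → coindexation would violate Principle C on *the reviewers₄*.
*the athletes₅*: the pronoun c-commands this R-expression → coindexation would violate Principle C on *the athletes₅*.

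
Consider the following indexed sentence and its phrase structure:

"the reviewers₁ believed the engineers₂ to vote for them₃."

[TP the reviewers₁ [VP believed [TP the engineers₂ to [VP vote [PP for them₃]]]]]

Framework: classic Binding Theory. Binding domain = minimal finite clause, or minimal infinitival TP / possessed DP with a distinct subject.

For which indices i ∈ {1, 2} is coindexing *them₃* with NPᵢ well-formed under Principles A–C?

*them* is a pronoun, so Principle B applies: it must be free in its binding domain.
Binding domain of *them₃*: the embedded TP, whose subject is the engineers₂.
*the reviewers₁* c-commands the pronoun but from outside its binding domain, and is not c-commanded by it → coindexation permitted.
*the engineers₂* c-commands the pronoun within its binding domain → coindexation would violate Principle B.

{1}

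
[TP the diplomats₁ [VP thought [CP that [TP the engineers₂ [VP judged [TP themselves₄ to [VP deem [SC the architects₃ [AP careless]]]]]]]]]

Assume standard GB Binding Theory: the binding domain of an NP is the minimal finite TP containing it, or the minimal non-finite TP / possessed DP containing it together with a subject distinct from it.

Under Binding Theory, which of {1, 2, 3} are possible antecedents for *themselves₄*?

*themselves* is an anaphor, so Principle A applies: it must be bound in its binding domain.
Binding domain of *themselves₄*: the embedded TP, whose subject is the engineers₂.
*the diplomats₁* c-commands the anaphor but is outside its binding domain → cannot satisfy Principle A.
*the engineers₂* c-commands the anaphor within its binding domain → licit binder.
*the architects₃* does not c-command the anaphor → cannot bind it.

{2}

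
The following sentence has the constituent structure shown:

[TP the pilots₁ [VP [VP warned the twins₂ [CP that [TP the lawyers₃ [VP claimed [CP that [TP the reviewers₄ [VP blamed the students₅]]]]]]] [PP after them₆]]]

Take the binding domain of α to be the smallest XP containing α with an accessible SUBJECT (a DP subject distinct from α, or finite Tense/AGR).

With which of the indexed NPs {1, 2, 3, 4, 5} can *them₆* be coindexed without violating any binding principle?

{2, 3, 4, 5}

*them* is a pronoun, so Principle B applies: it must be free in its binding domain.
Binding domain of *them₆*: the matrix TP, whose subject is the pilots₁.
*the pilots₁* c-commands the pronoun within its binding domain → coindexation would violate Principle B.
*the twins₂* and the pronoun do not c-command one another → neither Principle B nor Principle C is at stake; coindexation permitted.
*the lawyers₃* and the pronoun do not c-command one another → neither Principle B nor Principle C is at stake; coindexation permitted.
*the reviewers₄* and the pronoun do not c-command one another → neither Principle B nor Principle C is at stake; coindexation permitted.
*the students₅* and the pronoun do not c-command one another → neither Principle B nor Principle C is at stake; coindexation permitted.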